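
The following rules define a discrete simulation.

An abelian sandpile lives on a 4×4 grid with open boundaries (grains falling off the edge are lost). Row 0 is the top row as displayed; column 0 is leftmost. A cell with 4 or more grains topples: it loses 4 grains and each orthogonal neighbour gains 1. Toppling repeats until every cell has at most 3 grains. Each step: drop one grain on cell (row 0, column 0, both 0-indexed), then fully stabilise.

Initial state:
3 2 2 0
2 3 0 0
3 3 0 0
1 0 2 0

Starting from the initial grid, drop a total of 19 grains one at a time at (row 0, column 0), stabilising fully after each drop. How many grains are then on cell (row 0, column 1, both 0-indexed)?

3

[0] 3 2 2 0
2 3 0 0
3 3 0 0
1 0 2 0
[1] 0 3 2 0
3 3 0 0
3 3 0 0
1 0 2 0
[2] 1 3 2 0
3 3 0 0
3 3 0 0
1 0 2 0
[3] 2 3 2 0
3 3 0 0
3 3 0 0
1 0 2 0
[4] 3 3 2 0
3 3 0 0
3 3 0 0
1 0 2 0
[5] 2 1 3 0
2 2 1 0
1 1 1 0
2 1 2 0
[6] 3 1 3 0
2 2 1 0
1 1 1 0
2 1 2 0
[7] 0 2 3 0
3 2 1 0
1 1 1 0
2 1 2 0
[8] 1 2 3 0
3 2 1 0
1 1 1 0
2 1 2 0
[9] 2 2 3 0
3 2 1 0
1 1 1 0
2 1 2 0
[10] 3 2 3 0
3 2 1 0
1 1 1 0
2 1 2 0
[11] 1 3 3 0
0 3 1 0
2 1 1 0
2 1 2 0
[12] 2 3 3 0
0 3 1 0
2 1 1 0
2 1 2 0
[13] 3 3 3 0
0 3 1 0
2 1 1 0
2 1 2 0
[14] 1 2 0 1
2 0 3 0
2 2 1 0
2 1 2 0
[15] 2 2 0 1
2 0 3 0
2 2 1 0
2 1 2 0
[16] 3 2 0 1
2 0 3 0
2 2 1 0
2 1 2 0
[17] 0 3 0 1
3 0 3 0
2 2 1 0
2 1 2 0
[18] 1 3 0 1
3 0 3 0
2 2 1 0
2 1 2 0
[19] 2 3 0 1
3 0 3 0
2 2 1 0
2 1 2 0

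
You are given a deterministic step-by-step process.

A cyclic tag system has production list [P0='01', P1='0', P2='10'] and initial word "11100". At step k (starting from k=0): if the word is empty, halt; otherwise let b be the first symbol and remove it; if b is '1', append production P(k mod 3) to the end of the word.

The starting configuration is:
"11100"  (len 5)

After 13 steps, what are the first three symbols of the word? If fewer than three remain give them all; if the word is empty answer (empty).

010

k=0  "11100"  (len 5)
k=1  "110001"  (len 6)
k=2  "100010"  (len 6)
k=3  "0001010"  (len 7)
k=4  "001010"  (len 6)
k=5  "01010"  (len 5)
k=6  "1010"  (len 4)
k=7  "01001"  (len 5)
k=8  "1001"  (len 4)
k=9  "00110"  (len 5)
k=10  "0110"  (len 4)
k=11  "110"  (len 3)
k=12  "1010"  (len 4)
k=13  "01001"  (len 5)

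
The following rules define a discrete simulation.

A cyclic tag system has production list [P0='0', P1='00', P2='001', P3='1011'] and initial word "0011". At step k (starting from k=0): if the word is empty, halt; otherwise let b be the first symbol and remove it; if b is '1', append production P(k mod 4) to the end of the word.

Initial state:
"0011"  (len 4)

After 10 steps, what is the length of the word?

10

[0] "0011"  (len 4)
[1] "011"  (len 3)
[2] "11"  (len 2)
[3] "1001"  (len 4)
[4] "0011011"  (len 7)
[5] "011011"  (len 6)
[6] "11011"  (len 5)
[7] "1011001"  (len 7)
[8] "0110011011"  (len 10)
[9] "110011011"  (len 9)
[10] "1001101100"  (len 10)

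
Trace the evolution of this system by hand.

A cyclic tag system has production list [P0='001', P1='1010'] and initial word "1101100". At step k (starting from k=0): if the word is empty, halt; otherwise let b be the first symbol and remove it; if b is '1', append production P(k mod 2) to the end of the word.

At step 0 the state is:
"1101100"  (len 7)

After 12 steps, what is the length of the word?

16

0) "1101100"  (len 7)
1) "101100001"  (len 9)
2) "011000011010"  (len 12)
3) "11000011010"  (len 11)
4) "10000110101010"  (len 14)
5) "0000110101010001"  (len 16)
6) "000110101010001"  (len 15)
7) "00110101010001"  (len 14)
8) "0110101010001"  (len 13)
9) "110101010001"  (len 12)
10) "101010100011010"  (len 15)
11) "01010100011010001"  (len 17)
12) "1010100011010001"  (len 16)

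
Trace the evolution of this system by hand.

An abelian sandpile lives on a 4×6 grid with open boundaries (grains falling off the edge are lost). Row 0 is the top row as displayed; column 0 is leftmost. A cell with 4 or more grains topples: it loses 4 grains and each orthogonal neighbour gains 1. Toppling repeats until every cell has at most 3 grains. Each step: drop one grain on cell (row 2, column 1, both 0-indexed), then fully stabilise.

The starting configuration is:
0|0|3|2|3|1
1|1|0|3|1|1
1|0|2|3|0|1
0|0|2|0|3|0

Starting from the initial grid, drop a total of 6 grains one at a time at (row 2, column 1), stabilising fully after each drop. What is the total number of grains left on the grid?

step 0: 0|0|3|2|3|1
1|1|0|3|1|1
1|0|2|3|0|1
0|0|2|0|3|0
step 1: 0|0|3|2|3|1
1|1|0|3|1|1
1|1|2|3|0|1
0|0|2|0|3|0
step 2: 0|0|3|2|3|1
1|1|0|3|1|1
1|2|2|3|0|1
0|0|2|0|3|0
step 3: 0|0|3|2|3|1
1|1|0|3|1|1
1|3|2|3|0|1
0|0|2|0|3|0
step 4: 0|0|3|2|3|1
1|2|0|3|1|1
2|0|3|3|0|1
0|1|2|0|3|0
step 5: 0|0|3|2|3|1
1|2|0|3|1|1
2|1|3|3|0|1
0|1|2|0|3|0
step 6: 0|0|3|2|3|1
1|2|0|3|1|1
2|2|3|3|0|1
0|1|2|0|3|0

34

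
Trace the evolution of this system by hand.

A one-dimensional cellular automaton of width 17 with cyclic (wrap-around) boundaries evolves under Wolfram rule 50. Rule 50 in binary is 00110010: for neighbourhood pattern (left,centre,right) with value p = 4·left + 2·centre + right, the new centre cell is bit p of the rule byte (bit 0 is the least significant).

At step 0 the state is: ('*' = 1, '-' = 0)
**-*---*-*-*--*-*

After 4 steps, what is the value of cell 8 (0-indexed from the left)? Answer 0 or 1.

0

gen 0: **-*---*-*-*--*-*
gen 1: --*-*-*-*-*-**-*-
gen 2: -*-*-*-*-*-*--*-*
gen 3: *-*-*-*-*-*-**-*-
gen 4: -*-*-*-*-*-*--*-*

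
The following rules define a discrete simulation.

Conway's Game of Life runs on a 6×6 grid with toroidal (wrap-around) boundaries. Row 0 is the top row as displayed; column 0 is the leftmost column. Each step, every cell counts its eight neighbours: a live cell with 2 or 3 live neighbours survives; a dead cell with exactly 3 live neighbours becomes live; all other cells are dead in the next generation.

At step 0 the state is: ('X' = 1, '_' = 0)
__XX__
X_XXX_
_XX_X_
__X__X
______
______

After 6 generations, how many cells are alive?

step 0: __XX__
X_XXX_
_XX_X_
__X__X
______
______
step 1: _XX_X_
____XX
X___X_
_XXX__
______
______
step 2: ___XXX
XX__X_
XXX_X_
_XXX__
__X___
______
step 3: X__XXX
______
____X_
X_____
_XXX__
___XX_
step 4: ___X_X
___X__
______
_XXX__
_XXXX_
XX____
step 5: X_X_X_
____X_
___X__
_X__X_
____X_
XX___X
step 6: X__XX_
____XX
___XX_
___XX_
_X__X_
XX_XX_

15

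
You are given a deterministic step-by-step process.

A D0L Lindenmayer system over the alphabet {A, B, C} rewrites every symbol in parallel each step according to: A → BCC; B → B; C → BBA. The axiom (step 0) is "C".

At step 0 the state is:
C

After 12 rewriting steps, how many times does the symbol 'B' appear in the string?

[0] C
[1] BBA
[2] BBBCC
[3] BBBBBABBA
[4] BBBBBBCCBBBCC
[5] BBBBBBBBABBABBBBBABBA
[6] BBBBBBBBBCCBBBCCBBBBBBCCBBBCC
[7] BBBBBBBBBBBABBABBBBBABBABBBBBBBBABBABBBBBABBA
[8] BBBBBBBBBBBBCCBBBCCBBBBBBCCBBBCCBBBBBBBBBCCBBBCCBBBBBBCCBBBCC
[9] BBBBBBBBBBBBBBABBABBBBBABBABBBBBBBBABBABBBBBABBABBBBBBBBBBBABBABBBBBABBABBBBBBBBABBABBBBBABBA
[10] BBBBBBBBBBBBBBBCCBBBCCBBBBBBCCBBBCCBBBBBBBBBCCBBBCCBBBBBBC…BBBBBBBBBCCBBBCCBBBBBBCCBBBCCBBBBBBBBBCCBBBCCBBBBBBCCBBBCC  (len 125)
[11] BBBBBBBBBBBBBBBBBABBABBBBBABBABBBBBBBBABBABBBBBABBABBBBBBB…ABBABBBBBABBABBBBBBBBBBBABBABBBBBABBABBBBBBBBABBABBBBBABBA  (len 189)
[12] BBBBBBBBBBBBBBBBBBCCBBBCCBBBBBBCCBBBCCBBBBBBBBBCCBBBCCBBBB…BBBBBBBBBCCBBBCCBBBBBBCCBBBCCBBBBBBBBBCCBBBCCBBBBBBCCBBBCC  (len 253)

189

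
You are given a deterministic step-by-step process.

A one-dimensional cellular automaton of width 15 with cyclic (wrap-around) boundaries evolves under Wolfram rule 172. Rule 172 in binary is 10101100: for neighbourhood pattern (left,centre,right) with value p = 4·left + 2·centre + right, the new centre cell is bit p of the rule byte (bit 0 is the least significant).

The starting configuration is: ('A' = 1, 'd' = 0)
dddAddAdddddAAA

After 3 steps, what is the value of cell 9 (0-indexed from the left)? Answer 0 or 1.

gen 0: dddAddAdddddAAA
gen 1: dddAddAdddddAAd
gen 2: dddAddAdddddAdd
gen 3: dddAddAdddddAdd

0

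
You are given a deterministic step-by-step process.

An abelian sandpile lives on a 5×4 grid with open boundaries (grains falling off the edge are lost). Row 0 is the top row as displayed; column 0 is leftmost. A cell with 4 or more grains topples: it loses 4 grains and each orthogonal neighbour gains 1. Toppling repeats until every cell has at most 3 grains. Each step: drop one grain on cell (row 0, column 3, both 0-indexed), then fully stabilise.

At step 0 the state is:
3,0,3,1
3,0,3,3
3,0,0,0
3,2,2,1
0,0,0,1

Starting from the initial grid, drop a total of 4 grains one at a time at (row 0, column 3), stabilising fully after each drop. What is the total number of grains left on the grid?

gen 0: 3,0,3,1
3,0,3,3
3,0,0,0
3,2,2,1
0,0,0,1
gen 1: 3,0,3,2
3,0,3,3
3,0,0,0
3,2,2,1
0,0,0,1
gen 2: 3,0,3,3
3,0,3,3
3,0,0,0
3,2,2,1
0,0,0,1
gen 3: 3,1,1,2
3,1,1,1
3,0,1,1
3,2,2,1
0,0,0,1
gen 4: 3,1,1,3
3,1,1,1
3,0,1,1
3,2,2,1
0,0,0,1

28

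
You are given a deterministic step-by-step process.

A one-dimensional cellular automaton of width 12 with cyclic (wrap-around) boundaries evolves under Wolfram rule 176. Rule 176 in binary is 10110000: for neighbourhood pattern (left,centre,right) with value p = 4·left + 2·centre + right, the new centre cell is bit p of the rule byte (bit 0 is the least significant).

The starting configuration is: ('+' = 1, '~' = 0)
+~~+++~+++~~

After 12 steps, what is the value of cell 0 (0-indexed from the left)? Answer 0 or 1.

1

k=0  +~~+++~+++~~
k=1  ~+~~+~+~+~+~
k=2  ~~+~~+~+~+~+
k=3  +~~+~~+~+~+~
k=4  ~+~~+~~+~+~+
k=5  +~+~~+~~+~+~
k=6  ~+~+~~+~~+~+
k=7  +~+~+~~+~~+~
k=8  ~+~+~+~~+~~+
k=9  +~+~+~+~~+~~
k=10  ~+~+~+~+~~+~
k=11  ~~+~+~+~+~~+
k=12  +~~+~+~+~+~~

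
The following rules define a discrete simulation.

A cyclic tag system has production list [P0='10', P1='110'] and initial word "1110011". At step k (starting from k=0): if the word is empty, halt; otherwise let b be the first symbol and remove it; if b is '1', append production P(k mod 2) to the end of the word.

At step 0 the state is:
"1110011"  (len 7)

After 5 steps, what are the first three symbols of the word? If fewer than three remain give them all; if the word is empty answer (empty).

k=0  "1110011"  (len 7)
k=1  "11001110"  (len 8)
k=2  "1001110110"  (len 10)
k=3  "00111011010"  (len 11)
k=4  "0111011010"  (len 10)
k=5  "111011010"  (len 9)

111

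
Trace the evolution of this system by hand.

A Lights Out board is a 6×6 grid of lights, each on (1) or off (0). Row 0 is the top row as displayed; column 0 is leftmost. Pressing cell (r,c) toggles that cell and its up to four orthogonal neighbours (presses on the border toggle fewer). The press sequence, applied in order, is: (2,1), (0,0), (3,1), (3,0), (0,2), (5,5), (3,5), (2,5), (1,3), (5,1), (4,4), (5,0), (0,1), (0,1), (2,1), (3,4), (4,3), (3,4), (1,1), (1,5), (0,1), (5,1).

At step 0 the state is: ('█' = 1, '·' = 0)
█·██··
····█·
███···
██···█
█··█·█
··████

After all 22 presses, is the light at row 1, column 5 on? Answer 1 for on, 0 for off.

step 0: █·██··
····█·
███···
██···█
█··█·█
··████
step 1: █·██··
·█··█·
······
█····█
█··█·█
··████
step 2: ·███··
██··█·
······
█····█
█··█·█
··████
step 3: ·███··
██··█·
·█····
·██··█
██·█·█
··████
step 4: ·███··
██··█·
██····
█·█··█
·█·█·█
··████
step 5: ······
███·█·
██····
█·█··█
·█·█·█
··████
step 6: ······
███·█·
██····
█·█··█
·█·█··
··██··
step 7: ······
███·█·
██···█
█·█·█·
·█·█·█
··██··
step 8: ······
███·██
██··█·
█·█·██
·█·█·█
··██··
step 9: ···█··
██·█·█
██·██·
█·█·██
·█·█·█
··██··
step 10: ···█··
██·█·█
██·██·
█·█·██
···█·█
██·█··
step 11: ···█··
██·█·█
██·██·
█·█··█
····█·
██·██·
step 12: ···█··
██·█·█
██·██·
█·█··█
█···█·
···██·
step 13: ████··
█··█·█
██·██·
█·█··█
█···█·
···██·
step 14: ···█··
██·█·█
██·██·
█·█··█
█···█·
···██·
step 15: ···█··
█··█·█
··███·
███··█
█···█·
···██·
step 16: ···█··
█··█·█
··██··
█████·
█·····
···██·
step 17: ···█··
█··█·█
··██··
███·█·
█·███·
····█·
step 18: ···█··
█··█·█
··███·
████·█
█·██··
····█·
step 19: ·█·█··
·███·█
·████·
████·█
█·██··
····█·
step 20: ·█·█·█
·████·
·█████
████·█
█·██··
····█·
step 21: █·██·█
··███·
·█████
████·█
█·██··
····█·
step 22: █·██·█
··███·
·█████
████·█
████··
███·█·

0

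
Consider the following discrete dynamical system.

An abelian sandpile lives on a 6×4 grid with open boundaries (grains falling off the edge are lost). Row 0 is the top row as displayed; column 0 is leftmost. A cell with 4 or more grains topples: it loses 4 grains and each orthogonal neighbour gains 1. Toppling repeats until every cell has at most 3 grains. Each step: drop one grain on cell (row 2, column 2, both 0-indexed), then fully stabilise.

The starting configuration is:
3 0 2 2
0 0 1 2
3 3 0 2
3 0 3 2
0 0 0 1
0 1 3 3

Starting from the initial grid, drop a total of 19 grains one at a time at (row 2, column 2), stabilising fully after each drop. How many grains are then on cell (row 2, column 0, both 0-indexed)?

3

t=0: 3 0 2 2
0 0 1 2
3 3 0 2
3 0 3 2
0 0 0 1
0 1 3 3
t=1: 3 0 2 2
0 0 1 2
3 3 1 2
3 0 3 2
0 0 0 1
0 1 3 3
t=2: 3 0 2 2
0 0 1 2
3 3 2 2
3 0 3 2
0 0 0 1
0 1 3 3
t=3: 3 0 2 2
0 0 1 2
3 3 3 2
3 0 3 2
0 0 0 1
0 1 3 3
t=4: 3 0 2 2
1 1 2 2
1 1 2 3
0 3 0 3
1 0 1 1
0 1 3 3
t=5: 3 0 2 2
1 1 2 2
1 1 3 3
0 3 0 3
1 0 1 1
0 1 3 3
t=6: 3 0 2 2
1 1 3 3
1 2 1 1
0 3 2 0
1 0 1 2
0 1 3 3
t=7: 3 0 2 2
1 1 3 3
1 2 2 1
0 3 2 0
1 0 1 2
0 1 3 3
t=8: 3 0 2 2
1 1 3 3
1 2 3 1
0 3 2 0
1 0 1 2
0 1 3 3
t=9: 3 0 3 3
1 2 1 0
1 3 1 3
0 3 3 0
1 0 1 2
0 1 3 3
t=10: 3 0 3 3
1 2 1 0
1 3 2 3
0 3 3 0
1 0 1 2
0 1 3 3
t=11: 3 0 3 3
1 2 1 0
1 3 3 3
0 3 3 0
1 0 1 2
0 1 3 3
t=12: 3 0 3 3
1 3 2 1
2 1 3 0
1 1 1 2
1 1 2 2
0 1 3 3
t=13: 3 0 3 3
1 3 3 1
2 2 0 1
1 1 2 2
1 1 2 2
0 1 3 3
t=14: 3 0 3 3
1 3 3 1
2 2 1 1
1 1 2 2
1 1 2 2
0 1 3 3
t=15: 3 0 3 3
1 3 3 1
2 2 2 1
1 1 2 2
1 1 2 2
0 1 3 3
t=16: 3 0 3 3
1 3 3 1
2 2 3 1
1 1 2 2
1 1 2 2
0 1 3 3
t=17: 3 2 1 0
2 1 2 3
3 0 2 2
1 2 3 2
1 1 2 2
0 1 3 3
t=18: 3 2 1 0
2 1 2 3
3 0 3 2
1 2 3 2
1 1 2 2
0 1 3 3
t=19: 3 2 1 0
2 1 3 3
3 1 1 3
1 3 0 3
1 1 3 2
0 1 3 3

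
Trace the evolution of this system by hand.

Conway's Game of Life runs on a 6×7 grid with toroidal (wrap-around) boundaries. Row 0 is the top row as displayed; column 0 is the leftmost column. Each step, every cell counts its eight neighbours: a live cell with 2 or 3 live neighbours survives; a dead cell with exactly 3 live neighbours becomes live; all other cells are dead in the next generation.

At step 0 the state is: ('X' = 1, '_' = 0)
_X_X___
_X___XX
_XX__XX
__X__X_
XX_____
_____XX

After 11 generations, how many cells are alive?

t=0: _X_X___
_X___XX
_XX__XX
__X__X_
XX_____
_____XX
t=1: __X_X__
_X__XXX
_XX_X__
__X__X_
XX___X_
_XX___X
t=2: __X_X_X
XX__X__
XXX_X_X
X_XXXXX
X____X_
__XX_XX
t=3: __X_X_X
____X__
_______
__X____
X______
XXXX___
t=4: X_X_XX_
___X_X_
_______
_______
X__X___
X_XX__X
t=5: X_X__X_
___X_XX
_______
_______
XXXX__X
X_X__X_
t=6: X_XX_X_
____XXX
_______
XXX____
X_XX__X
____XX_
t=7: ___X___
___XXXX
XX___XX
X_XX__X
X_XXXXX
X____X_
t=8: ___X___
__XX___
_X_____
_______
__X____
XXX__X_
t=9: ___XX__
__XX___
__X____
_______
__X____
_XXX___
t=10: _X__X__
__X_X__
__XX___
_______
_XXX___
_X__X__
t=11: _XX_XX_
_XX_X__
__XX___
_X_____
_XXX___
XX__X__

16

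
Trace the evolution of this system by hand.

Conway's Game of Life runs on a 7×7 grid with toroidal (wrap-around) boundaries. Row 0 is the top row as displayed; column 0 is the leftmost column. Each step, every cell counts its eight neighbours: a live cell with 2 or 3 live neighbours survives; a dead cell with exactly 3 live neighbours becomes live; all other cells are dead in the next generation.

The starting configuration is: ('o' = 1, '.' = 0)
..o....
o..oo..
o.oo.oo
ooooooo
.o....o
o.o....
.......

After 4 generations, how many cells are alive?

step 0: ..o....
o..oo..
o.oo.oo
ooooooo
.o....o
o.o....
.......
step 1: ...o...
o...oo.
.......
.......
....o..
oo.....
.o.....
step 2: ....o..
....o..
.......
.......
.......
oo.....
ooo....
step 3: .o.o...
.......
.......
.......
.......
o.o....
o.o....
step 4: .oo....
.......
.......
.......
.......
.......
o.oo...

5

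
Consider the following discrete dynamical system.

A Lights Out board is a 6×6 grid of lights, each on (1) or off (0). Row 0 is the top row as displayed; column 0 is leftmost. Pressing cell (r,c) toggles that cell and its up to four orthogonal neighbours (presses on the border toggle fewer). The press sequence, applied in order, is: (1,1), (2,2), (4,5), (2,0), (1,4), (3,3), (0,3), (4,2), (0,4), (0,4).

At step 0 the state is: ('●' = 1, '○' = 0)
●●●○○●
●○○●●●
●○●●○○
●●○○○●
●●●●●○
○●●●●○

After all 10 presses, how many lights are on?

20

gen 0: ●●●○○●
●○○●●●
●○●●○○
●●○○○●
●●●●●○
○●●●●○
gen 1: ●○●○○●
○●●●●●
●●●●○○
●●○○○●
●●●●●○
○●●●●○
gen 2: ●○●○○●
○●○●●●
●○○○○○
●●●○○●
●●●●●○
○●●●●○
gen 3: ●○●○○●
○●○●●●
●○○○○○
●●●○○○
●●●●○●
○●●●●●
gen 4: ●○●○○●
●●○●●●
○●○○○○
○●●○○○
●●●●○●
○●●●●●
gen 5: ●○●○●●
●●○○○○
○●○○●○
○●●○○○
●●●●○●
○●●●●●
gen 6: ●○●○●●
●●○○○○
○●○●●○
○●○●●○
●●●○○●
○●●●●●
gen 7: ●○○●○●
●●○●○○
○●○●●○
○●○●●○
●●●○○●
○●●●●●
gen 8: ●○○●○●
●●○●○○
○●○●●○
○●●●●○
●○○●○●
○●○●●●
gen 9: ●○○○●○
●●○●●○
○●○●●○
○●●●●○
●○○●○●
○●○●●●
gen 10: ●○○●○●
●●○●○○
○●○●●○
○●●●●○
●○○●○●
○●○●●●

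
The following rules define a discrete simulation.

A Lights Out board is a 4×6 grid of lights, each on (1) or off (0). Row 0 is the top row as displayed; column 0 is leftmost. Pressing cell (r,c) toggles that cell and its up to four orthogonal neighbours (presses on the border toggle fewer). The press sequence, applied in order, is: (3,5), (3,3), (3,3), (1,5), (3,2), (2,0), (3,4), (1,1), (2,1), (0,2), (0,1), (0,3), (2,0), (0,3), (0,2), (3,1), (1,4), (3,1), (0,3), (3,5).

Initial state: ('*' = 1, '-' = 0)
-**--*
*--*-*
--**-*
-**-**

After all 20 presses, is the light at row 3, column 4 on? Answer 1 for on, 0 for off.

step 0: -**--*
*--*-*
--**-*
-**-**
step 1: -**--*
*--*-*
--**--
-**---
step 2: -**--*
*--*-*
--*---
-*-**-
step 3: -**--*
*--*-*
--**--
-**---
step 4: -**---
*--**-
--**-*
-**---
step 5: -**---
*--**-
---*-*
---*--
step 6: -**---
---**-
**-*-*
*--*--
step 7: -**---
---**-
**-***
*---**
step 8: --*---
*****-
*--***
*---**
step 9: --*---
*-***-
-*****
**--**
step 10: -*-*--
*--**-
-*****
**--**
step 11: *-**--
**-**-
-*****
**--**
step 12: *---*-
**--*-
-*****
**--**
step 13: *---*-
-*--*-
*-****
-*--**
step 14: *-**--
-*-**-
*-****
-*--**
step 15: **----
-****-
*-****
-*--**
step 16: **----
-****-
******
*-*-**
step 17: **--*-
-**--*
****-*
*-*-**
step 18: **--*-
-**--*
*-**-*
-*--**
step 19: ****--
-***-*
*-**-*
-*--**
step 20: ****--
-***-*
*-**--
-*----

0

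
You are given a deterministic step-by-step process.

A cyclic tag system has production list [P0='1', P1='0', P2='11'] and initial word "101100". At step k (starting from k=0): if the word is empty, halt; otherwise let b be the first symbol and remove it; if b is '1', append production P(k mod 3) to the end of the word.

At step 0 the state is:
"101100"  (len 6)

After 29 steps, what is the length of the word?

[0] "101100"  (len 6)
[1] "011001"  (len 6)
[2] "11001"  (len 5)
[3] "100111"  (len 6)
[4] "001111"  (len 6)
[5] "01111"  (len 5)
[6] "1111"  (len 4)
[7] "1111"  (len 4)
[8] "1110"  (len 4)
[9] "11011"  (len 5)
[10] "10111"  (len 5)
[11] "01110"  (len 5)
[12] "1110"  (len 4)
[13] "1101"  (len 4)
[14] "1010"  (len 4)
[15] "01011"  (len 5)
[16] "1011"  (len 4)
[17] "0110"  (len 4)
[18] "110"  (len 3)
[19] "101"  (len 3)
[20] "010"  (len 3)
[21] "10"  (len 2)
[22] "01"  (len 2)
[23] "1"  (len 1)
[24] "11"  (len 2)
[25] "11"  (len 2)
[26] "10"  (len 2)
[27] "011"  (len 3)
[28] "11"  (len 2)
[29] "10"  (len 2)

2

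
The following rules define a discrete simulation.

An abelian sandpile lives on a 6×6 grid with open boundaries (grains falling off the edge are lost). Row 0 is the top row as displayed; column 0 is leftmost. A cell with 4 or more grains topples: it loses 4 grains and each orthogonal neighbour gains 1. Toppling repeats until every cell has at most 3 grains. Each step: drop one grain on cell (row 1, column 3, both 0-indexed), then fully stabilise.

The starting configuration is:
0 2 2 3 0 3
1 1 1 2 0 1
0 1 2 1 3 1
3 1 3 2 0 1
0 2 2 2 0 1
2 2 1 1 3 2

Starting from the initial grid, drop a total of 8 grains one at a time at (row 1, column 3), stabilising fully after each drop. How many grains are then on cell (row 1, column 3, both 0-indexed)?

[0] 0 2 2 3 0 3
1 1 1 2 0 1
0 1 2 1 3 1
3 1 3 2 0 1
0 2 2 2 0 1
2 2 1 1 3 2
[1] 0 2 2 3 0 3
1 1 1 3 0 1
0 1 2 1 3 1
3 1 3 2 0 1
0 2 2 2 0 1
2 2 1 1 3 2
[2] 0 2 3 0 1 3
1 1 2 1 1 1
0 1 2 2 3 1
3 1 3 2 0 1
0 2 2 2 0 1
2 2 1 1 3 2
[3] 0 2 3 0 1 3
1 1 2 2 1 1
0 1 2 2 3 1
3 1 3 2 0 1
0 2 2 2 0 1
2 2 1 1 3 2
[4] 0 2 3 0 1 3
1 1 2 3 1 1
0 1 2 2 3 1
3 1 3 2 0 1
0 2 2 2 0 1
2 2 1 1 3 2
[5] 0 2 3 1 1 3
1 1 3 0 2 1
0 1 2 3 3 1
3 1 3 2 0 1
0 2 2 2 0 1
2 2 1 1 3 2
[6] 0 2 3 1 1 3
1 1 3 1 2 1
0 1 2 3 3 1
3 1 3 2 0 1
0 2 2 2 0 1
2 2 1 1 3 2
[7] 0 2 3 1 1 3
1 1 3 2 2 1
0 1 2 3 3 1
3 1 3 2 0 1
0 2 2 2 0 1
2 2 1 1 3 2
[8] 0 2 3 1 1 3
1 1 3 3 2 1
0 1 2 3 3 1
3 1 3 2 0 1
0 2 2 2 0 1
2 2 1 1 3 2

3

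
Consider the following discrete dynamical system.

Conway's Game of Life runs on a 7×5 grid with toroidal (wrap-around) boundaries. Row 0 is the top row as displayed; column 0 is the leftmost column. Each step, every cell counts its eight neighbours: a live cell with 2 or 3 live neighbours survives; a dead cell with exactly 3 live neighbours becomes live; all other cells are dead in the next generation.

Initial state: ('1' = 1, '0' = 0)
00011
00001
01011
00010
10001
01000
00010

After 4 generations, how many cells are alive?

11

gen 0: 00011
00001
01011
00010
10001
01000
00010
gen 1: 00011
00100
10111
00110
10001
10001
00111
gen 2: 00001
11100
00001
00100
11000
01000
00100
gen 3: 10110
11011
10110
11000
11100
11100
00000
gen 4: 10110
00000
00010
00010
00001
10100
10011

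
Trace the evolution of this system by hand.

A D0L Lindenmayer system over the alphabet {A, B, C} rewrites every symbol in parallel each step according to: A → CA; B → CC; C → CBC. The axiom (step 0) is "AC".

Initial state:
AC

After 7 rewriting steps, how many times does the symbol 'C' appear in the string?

1413

[0] AC
[1] CACBC
[2] CBCCACBCCCCBC
[3] CBCCCCBCCBCCACBCCCCBCCBCCBCCBCCCCBC
[4] CBCCCCBCCBCCBCCBCCCCBCCBCCCCBCCBCCACBCCCCBCCBCCBCCBCCCCBCCBCCCCBCCBCCCCBCCBCCCCBCCBCCBCCBCCCCBC
[5] CBCCCCBCCBCCBCCBCCCCBCCBCCCCBCCBCCCCBCCBCCCCBCCBCCBCCBCCCC…CCCCBCCBCCBCCBCCCCBCCBCCCCBCCBCCCCBCCBCCCCBCCBCCBCCBCCCCBC  (len 259)
[6] CBCCCCBCCBCCBCCBCCCCBCCBCCCCBCCBCCCCBCCBCCCCBCCBCCBCCBCCCC…CCCCBCCBCCBCCBCCCCBCCBCCCCBCCBCCCCBCCBCCCCBCCBCCBCCBCCCCBC  (len 707)
[7] CBCCCCBCCBCCBCCBCCCCBCCBCCCCBCCBCCCCBCCBCCCCBCCBCCBCCBCCCC…CCCCBCCBCCBCCBCCCCBCCBCCCCBCCBCCCCBCCBCCCCBCCBCCBCCBCCCCBC  (len 1931)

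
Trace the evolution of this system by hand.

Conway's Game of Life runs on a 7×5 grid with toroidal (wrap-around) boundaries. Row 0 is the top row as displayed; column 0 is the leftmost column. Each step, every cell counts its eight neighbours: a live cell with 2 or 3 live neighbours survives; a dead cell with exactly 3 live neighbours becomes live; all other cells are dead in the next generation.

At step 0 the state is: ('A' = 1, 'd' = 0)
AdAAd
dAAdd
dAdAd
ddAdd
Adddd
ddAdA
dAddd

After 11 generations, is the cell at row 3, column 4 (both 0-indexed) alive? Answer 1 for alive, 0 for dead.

[0] AdAAd
dAAdd
dAdAd
ddAdd
Adddd
ddAdA
dAddd
[1] AddAd
AdddA
dAdAd
dAAdd
dAdAd
AAddd
AAddA
[2] dddAd
AAAAd
dAdAA
AAdAd
ddddd
ddddd
ddAdd
[3] dddAA
AAddd
ddddd
AAdAd
ddddd
ddddd
ddddd
[4] AdddA
AdddA
ddAdA
ddddd
ddddd
ddddd
ddddd
[5] AdddA
dAddd
AddAA
ddddd
ddddd
ddddd
ddddd
[6] Adddd
dAdAd
AdddA
ddddA
ddddd
ddddd
ddddd
[7] ddddd
dAddd
AddAA
AdddA
ddddd
ddddd
ddddd
[8] ddddd
AdddA
dAdAd
AddAd
ddddd
ddddd
ddddd
[9] ddddd
AdddA
dAAAd
ddAdA
ddddd
ddddd
ddddd
[10] ddddd
AAAAA
dAAdd
dAAdd
ddddd
ddddd
ddddd
[11] AAAAA
AddAA
ddddA
dAAdd
ddddd
ddddd
ddddd

0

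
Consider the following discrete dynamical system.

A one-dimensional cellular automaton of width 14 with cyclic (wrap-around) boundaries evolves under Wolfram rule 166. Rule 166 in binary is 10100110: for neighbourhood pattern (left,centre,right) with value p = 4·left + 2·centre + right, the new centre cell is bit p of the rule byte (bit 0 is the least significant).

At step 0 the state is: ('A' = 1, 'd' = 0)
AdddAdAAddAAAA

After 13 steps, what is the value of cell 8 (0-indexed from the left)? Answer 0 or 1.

0

t=0: AdddAdAAddAAAA
t=1: dddAAAdddAdAAA
t=2: ddAdAdddAAAdAd
t=3: dAAAAddAdAdAAd
t=4: AdAAddAAAAAddd
t=5: AAdddAdAAAdddA
t=6: AdddAAAdAdddAd
t=7: AddAdAdAAddAAA
t=8: ddAAAAAdddAdAA
t=9: dAdAAAdddAAAdd
t=10: AAAdAdddAdAddd
t=11: dAdAAddAAAAddA
t=12: AAAdddAdAAddAA
t=13: AAdddAAAdddAdA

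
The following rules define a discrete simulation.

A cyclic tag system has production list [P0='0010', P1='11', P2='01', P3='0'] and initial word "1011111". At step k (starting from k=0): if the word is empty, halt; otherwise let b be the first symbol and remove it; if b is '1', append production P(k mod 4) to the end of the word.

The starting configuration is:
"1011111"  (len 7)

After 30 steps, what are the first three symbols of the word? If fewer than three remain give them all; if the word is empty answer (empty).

100

t=0: "1011111"  (len 7)
t=1: "0111110010"  (len 10)
t=2: "111110010"  (len 9)
t=3: "1111001001"  (len 10)
t=4: "1110010010"  (len 10)
t=5: "1100100100010"  (len 13)
t=6: "10010010001011"  (len 14)
t=7: "001001000101101"  (len 15)
t=8: "01001000101101"  (len 14)
t=9: "1001000101101"  (len 13)
t=10: "00100010110111"  (len 14)
t=11: "0100010110111"  (len 13)
t=12: "100010110111"  (len 12)
t=13: "000101101110010"  (len 15)
t=14: "00101101110010"  (len 14)
t=15: "0101101110010"  (len 13)
t=16: "101101110010"  (len 12)
t=17: "011011100100010"  (len 15)
t=18: "11011100100010"  (len 14)
t=19: "101110010001001"  (len 15)
t=20: "011100100010010"  (len 15)
t=21: "11100100010010"  (len 14)
t=22: "110010001001011"  (len 15)
t=23: "1001000100101101"  (len 16)
t=24: "0010001001011010"  (len 16)
t=25: "010001001011010"  (len 15)
t=26: "10001001011010"  (len 14)
t=27: "000100101101001"  (len 15)
t=28: "00100101101001"  (len 14)
t=29: "0100101101001"  (len 13)
t=30: "100101101001"  (len 12)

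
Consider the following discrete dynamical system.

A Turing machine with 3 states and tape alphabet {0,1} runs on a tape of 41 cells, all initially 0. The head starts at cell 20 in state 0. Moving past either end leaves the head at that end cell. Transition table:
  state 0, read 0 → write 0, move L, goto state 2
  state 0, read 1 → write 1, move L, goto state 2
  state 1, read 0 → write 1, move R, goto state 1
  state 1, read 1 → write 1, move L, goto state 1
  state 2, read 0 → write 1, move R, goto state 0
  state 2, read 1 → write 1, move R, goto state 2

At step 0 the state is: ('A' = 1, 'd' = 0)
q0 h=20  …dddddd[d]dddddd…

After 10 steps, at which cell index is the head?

22

0) q0 h=20  …dddddd[d]dddddd…
1) q2 h=19  …dddddd[d]dddddd…
2) q0 h=20  …dddddA[d]dddddd…
3) q2 h=19  …dddddd[A]dddddd…
4) q2 h=20  …dddddA[d]dddddd…
5) q0 h=21  …ddddAA[d]dddddd…
6) q2 h=20  …dddddA[A]dddddd…
7) q2 h=21  …ddddAA[d]dddddd…
8) q0 h=22  …dddAAA[d]dddddd…
9) q2 h=21  …ddddAA[A]dddddd…
10) q2 h=22  …dddAAA[d]dddddd…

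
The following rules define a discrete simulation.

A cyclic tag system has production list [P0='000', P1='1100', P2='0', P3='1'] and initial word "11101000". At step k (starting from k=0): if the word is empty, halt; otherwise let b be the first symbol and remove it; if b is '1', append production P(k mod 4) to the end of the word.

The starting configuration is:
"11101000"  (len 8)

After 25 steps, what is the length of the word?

3

step 0: "11101000"  (len 8)
step 1: "1101000000"  (len 10)
step 2: "1010000001100"  (len 13)
step 3: "0100000011000"  (len 13)
step 4: "100000011000"  (len 12)
step 5: "00000011000000"  (len 14)
step 6: "0000011000000"  (len 13)
step 7: "000011000000"  (len 12)
step 8: "00011000000"  (len 11)
step 9: "0011000000"  (len 10)
step 10: "011000000"  (len 9)
step 11: "11000000"  (len 8)
step 12: "10000001"  (len 8)
step 13: "0000001000"  (len 10)
step 14: "000001000"  (len 9)
step 15: "00001000"  (len 8)
step 16: "0001000"  (len 7)
step 17: "001000"  (len 6)
step 18: "01000"  (len 5)
step 19: "1000"  (len 4)
step 20: "0001"  (len 4)
step 21: "001"  (len 3)
step 22: "01"  (len 2)
step 23: "1"  (len 1)
step 24: "1"  (len 1)
step 25: "000"  (len 3)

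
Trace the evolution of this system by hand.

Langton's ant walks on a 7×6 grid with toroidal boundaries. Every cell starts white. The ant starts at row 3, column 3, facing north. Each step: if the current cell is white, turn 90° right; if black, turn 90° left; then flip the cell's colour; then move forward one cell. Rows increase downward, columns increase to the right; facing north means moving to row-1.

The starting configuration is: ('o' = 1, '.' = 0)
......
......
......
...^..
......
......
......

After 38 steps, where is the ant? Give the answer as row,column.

t=0: ......
......
......
...^..
......
......
......
t=1: ......
......
......
...o>.
......
......
......
t=2: ......
......
......
...oo.
....v.
......
......
t=3: ......
......
......
...oo.
...<o.
......
......
t=4: ......
......
......
...^o.
...oo.
......
......
t=5: ......
......
......
..<.o.
...oo.
......
......
t=6: ......
......
..^...
..o.o.
...oo.
......
......
t=7: ......
......
..o>..
..o.o.
...oo.
......
......
t=8: ......
......
..oo..
..ovo.
...oo.
......
......
t=9: ......
......
..oo..
..<oo.
...oo.
......
......
t=10: ......
......
..oo..
...oo.
..voo.
......
......
t=11: ......
......
..oo..
...oo.
.<ooo.
......
......
t=12: ......
......
..oo..
.^.oo.
.oooo.
......
......
t=13: ......
......
..oo..
.o>oo.
.oooo.
......
......
t=14: ......
......
..oo..
.oooo.
.ovoo.
......
......
t=15: ......
......
..oo..
.oooo.
.o.>o.
......
......
t=16: ......
......
..oo..
.oo^o.
.o..o.
......
......
t=17: ......
......
..oo..
.o<.o.
.o..o.
......
......
t=18: ......
......
..oo..
.o..o.
.ov.o.
......
......
t=19: ......
......
..oo..
.o..o.
.<o.o.
......
......
t=20: ......
......
..oo..
.o..o.
..o.o.
.v....
......
t=21: ......
......
..oo..
.o..o.
..o.o.
<o....
......
t=22: ......
......
..oo..
.o..o.
^.o.o.
oo....
......
t=23: ......
......
..oo..
.o..o.
o>o.o.
oo....
......
t=24: ......
......
..oo..
.o..o.
ooo.o.
ov....
......
t=25: ......
......
..oo..
.o..o.
ooo.o.
o.>...
......
t=26: ......
......
..oo..
.o..o.
ooo.o.
o.o...
..v...
t=27: ......
......
..oo..
.o..o.
ooo.o.
o.o...
.<o...
t=28: ......
......
..oo..
.o..o.
ooo.o.
o^o...
.oo...
t=29: ......
......
..oo..
.o..o.
ooo.o.
oo>...
.oo...
t=30: ......
......
..oo..
.o..o.
oo^.o.
oo....
.oo...
t=31: ......
......
..oo..
.o..o.
o<..o.
oo....
.oo...
t=32: ......
......
..oo..
.o..o.
o...o.
ov....
.oo...
t=33: ......
......
..oo..
.o..o.
o...o.
o.>...
.oo...
t=34: ......
......
..oo..
.o..o.
o...o.
o.o...
.ov...
t=35: ......
......
..oo..
.o..o.
o...o.
o.o...
.o.>..
t=36: ...v..
......
..oo..
.o..o.
o...o.
o.o...
.o.o..
t=37: ..<o..
......
..oo..
.o..o.
o...o.
o.o...
.o.o..
t=38: ..oo..
......
..oo..
.o..o.
o...o.
o.o...
.o^o..

6,2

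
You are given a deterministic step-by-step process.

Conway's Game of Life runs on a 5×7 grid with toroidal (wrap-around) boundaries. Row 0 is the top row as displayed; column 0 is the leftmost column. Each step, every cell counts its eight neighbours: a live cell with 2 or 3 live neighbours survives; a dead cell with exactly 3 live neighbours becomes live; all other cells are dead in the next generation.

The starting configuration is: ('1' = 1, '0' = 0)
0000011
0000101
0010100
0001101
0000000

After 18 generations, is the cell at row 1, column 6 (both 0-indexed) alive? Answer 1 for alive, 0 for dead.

0

0) 0000011
0000101
0010100
0001101
0000000
1) 0000011
0001101
0000100
0001110
0000101
2) 1001001
0001101
0000000
0001000
0001001
3) 1011001
1001111
0001100
0000000
1011101
4) 0000000
1100000
0001001
0010010
1010111
5) 0000010
1000000
1110001
1110000
0101111
6) 1000010
1000000
0010001
0000100
0101111
7) 1100010
1100000
0000000
1010101
1001001
8) 0010000
1100001
0000001
1101011
0011100
9) 1010000
1100001
0010000
1101011
1000111
10) 0000000
1010001
0010010
0111000
0011100
11) 0110000
0100001
1000001
0100000
0100100
12) 0110000
0110001
0100001
0100000
1100000
13) 0000000
0000000
0100000
0110000
1000000
14) 0000000
0000000
0110000
1110000
0100000
15) 0000000
0000000
1010000
1000000
1110000
16) 0100000
0000000
0100000
1010001
1100000
17) 1100000
0000000
1100000
0010001
0010001
18) 1100000
0000000
1100000
0010001
0010001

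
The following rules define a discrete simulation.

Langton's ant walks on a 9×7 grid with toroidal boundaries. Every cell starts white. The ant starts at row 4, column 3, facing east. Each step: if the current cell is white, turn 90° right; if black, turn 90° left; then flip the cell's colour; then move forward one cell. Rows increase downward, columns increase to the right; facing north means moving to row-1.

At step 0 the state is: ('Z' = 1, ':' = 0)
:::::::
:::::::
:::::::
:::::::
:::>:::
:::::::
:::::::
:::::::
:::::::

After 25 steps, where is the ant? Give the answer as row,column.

3,1

step 0: :::::::
:::::::
:::::::
:::::::
:::>:::
:::::::
:::::::
:::::::
:::::::
step 1: :::::::
:::::::
:::::::
:::::::
:::Z:::
:::v:::
:::::::
:::::::
:::::::
step 2: :::::::
:::::::
:::::::
:::::::
:::Z:::
::<Z:::
:::::::
:::::::
:::::::
step 3: :::::::
:::::::
:::::::
:::::::
::^Z:::
::ZZ:::
:::::::
:::::::
:::::::
step 4: :::::::
:::::::
:::::::
:::::::
::Z>:::
::ZZ:::
:::::::
:::::::
:::::::
step 5: :::::::
:::::::
:::::::
:::^:::
::Z::::
::ZZ:::
:::::::
:::::::
:::::::
step 6: :::::::
:::::::
:::::::
:::Z>::
::Z::::
::ZZ:::
:::::::
:::::::
:::::::
step 7: :::::::
:::::::
:::::::
:::ZZ::
::Z:v::
::ZZ:::
:::::::
:::::::
:::::::
step 8: :::::::
:::::::
:::::::
:::ZZ::
::Z<Z::
::ZZ:::
:::::::
:::::::
:::::::
step 9: :::::::
:::::::
:::::::
:::^Z::
::ZZZ::
::ZZ:::
:::::::
:::::::
:::::::
step 10: :::::::
:::::::
:::::::
::<:Z::
::ZZZ::
::ZZ:::
:::::::
:::::::
:::::::
step 11: :::::::
:::::::
::^::::
::Z:Z::
::ZZZ::
::ZZ:::
:::::::
:::::::
:::::::
step 12: :::::::
:::::::
::Z>:::
::Z:Z::
::ZZZ::
::ZZ:::
:::::::
:::::::
:::::::
step 13: :::::::
:::::::
::ZZ:::
::ZvZ::
::ZZZ::
::ZZ:::
:::::::
:::::::
:::::::
step 14: :::::::
:::::::
::ZZ:::
::<ZZ::
::ZZZ::
::ZZ:::
:::::::
:::::::
:::::::
step 15: :::::::
:::::::
::ZZ:::
:::ZZ::
::vZZ::
::ZZ:::
:::::::
:::::::
:::::::
step 16: :::::::
:::::::
::ZZ:::
:::ZZ::
:::>Z::
::ZZ:::
:::::::
:::::::
:::::::
step 17: :::::::
:::::::
::ZZ:::
:::^Z::
::::Z::
::ZZ:::
:::::::
:::::::
:::::::
step 18: :::::::
:::::::
::ZZ:::
::<:Z::
::::Z::
::ZZ:::
:::::::
:::::::
:::::::
step 19: :::::::
:::::::
::^Z:::
::Z:Z::
::::Z::
::ZZ:::
:::::::
:::::::
:::::::
step 20: :::::::
:::::::
:<:Z:::
::Z:Z::
::::Z::
::ZZ:::
:::::::
:::::::
:::::::
step 21: :::::::
:^:::::
:Z:Z:::
::Z:Z::
::::Z::
::ZZ:::
:::::::
:::::::
:::::::
step 22: :::::::
:Z>::::
:Z:Z:::
::Z:Z::
::::Z::
::ZZ:::
:::::::
:::::::
:::::::
step 23: :::::::
:ZZ::::
:ZvZ:::
::Z:Z::
::::Z::
::ZZ:::
:::::::
:::::::
:::::::
step 24: :::::::
:ZZ::::
:<ZZ:::
::Z:Z::
::::Z::
::ZZ:::
:::::::
:::::::
:::::::
step 25: :::::::
:ZZ::::
::ZZ:::
:vZ:Z::
::::Z::
::ZZ:::
:::::::
:::::::
:::::::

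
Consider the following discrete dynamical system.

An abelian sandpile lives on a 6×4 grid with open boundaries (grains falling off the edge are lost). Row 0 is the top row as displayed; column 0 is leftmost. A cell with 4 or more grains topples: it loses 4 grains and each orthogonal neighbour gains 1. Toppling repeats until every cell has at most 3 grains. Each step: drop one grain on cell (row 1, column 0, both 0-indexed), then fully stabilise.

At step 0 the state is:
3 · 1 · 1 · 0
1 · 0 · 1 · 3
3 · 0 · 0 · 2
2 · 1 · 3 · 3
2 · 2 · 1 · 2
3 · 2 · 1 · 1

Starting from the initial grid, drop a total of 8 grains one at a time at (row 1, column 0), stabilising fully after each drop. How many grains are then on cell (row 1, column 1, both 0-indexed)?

2

t=0: 3 · 1 · 1 · 0
1 · 0 · 1 · 3
3 · 0 · 0 · 2
2 · 1 · 3 · 3
2 · 2 · 1 · 2
3 · 2 · 1 · 1
t=1: 3 · 1 · 1 · 0
2 · 0 · 1 · 3
3 · 0 · 0 · 2
2 · 1 · 3 · 3
2 · 2 · 1 · 2
3 · 2 · 1 · 1
t=2: 3 · 1 · 1 · 0
3 · 0 · 1 · 3
3 · 0 · 0 · 2
2 · 1 · 3 · 3
2 · 2 · 1 · 2
3 · 2 · 1 · 1
t=3: 0 · 2 · 1 · 0
2 · 1 · 1 · 3
0 · 1 · 0 · 2
3 · 1 · 3 · 3
2 · 2 · 1 · 2
3 · 2 · 1 · 1
t=4: 0 · 2 · 1 · 0
3 · 1 · 1 · 3
0 · 1 · 0 · 2
3 · 1 · 3 · 3
2 · 2 · 1 · 2
3 · 2 · 1 · 1
t=5: 1 · 2 · 1 · 0
0 · 2 · 1 · 3
1 · 1 · 0 · 2
3 · 1 · 3 · 3
2 · 2 · 1 · 2
3 · 2 · 1 · 1
t=6: 1 · 2 · 1 · 0
1 · 2 · 1 · 3
1 · 1 · 0 · 2
3 · 1 · 3 · 3
2 · 2 · 1 · 2
3 · 2 · 1 · 1
t=7: 1 · 2 · 1 · 0
2 · 2 · 1 · 3
1 · 1 · 0 · 2
3 · 1 · 3 · 3
2 · 2 · 1 · 2
3 · 2 · 1 · 1
t=8: 1 · 2 · 1 · 0
3 · 2 · 1 · 3
1 · 1 · 0 · 2
3 · 1 · 3 · 3
2 · 2 · 1 · 2
3 · 2 · 1 · 1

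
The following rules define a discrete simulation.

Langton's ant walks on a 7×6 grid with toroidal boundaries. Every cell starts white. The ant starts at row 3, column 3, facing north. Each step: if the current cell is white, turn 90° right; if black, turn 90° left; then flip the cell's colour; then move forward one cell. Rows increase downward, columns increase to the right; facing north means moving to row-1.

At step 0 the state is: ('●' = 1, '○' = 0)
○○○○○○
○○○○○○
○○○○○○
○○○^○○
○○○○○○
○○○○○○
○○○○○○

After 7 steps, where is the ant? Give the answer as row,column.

gen 0: ○○○○○○
○○○○○○
○○○○○○
○○○^○○
○○○○○○
○○○○○○
○○○○○○
gen 1: ○○○○○○
○○○○○○
○○○○○○
○○○●>○
○○○○○○
○○○○○○
○○○○○○
gen 2: ○○○○○○
○○○○○○
○○○○○○
○○○●●○
○○○○v○
○○○○○○
○○○○○○
gen 3: ○○○○○○
○○○○○○
○○○○○○
○○○●●○
○○○<●○
○○○○○○
○○○○○○
gen 4: ○○○○○○
○○○○○○
○○○○○○
○○○^●○
○○○●●○
○○○○○○
○○○○○○
gen 5: ○○○○○○
○○○○○○
○○○○○○
○○<○●○
○○○●●○
○○○○○○
○○○○○○
gen 6: ○○○○○○
○○○○○○
○○^○○○
○○●○●○
○○○●●○
○○○○○○
○○○○○○
gen 7: ○○○○○○
○○○○○○
○○●>○○
○○●○●○
○○○●●○
○○○○○○
○○○○○○

2,3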